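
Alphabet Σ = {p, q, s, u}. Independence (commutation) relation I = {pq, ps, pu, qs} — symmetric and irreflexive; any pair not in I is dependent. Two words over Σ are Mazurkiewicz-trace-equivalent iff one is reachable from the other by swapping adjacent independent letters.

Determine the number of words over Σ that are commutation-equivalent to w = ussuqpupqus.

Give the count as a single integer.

55

drop 0:u onto floor
drop 1:s onto {0:u}
drop 2:s onto {1:s}
drop 3:u onto {2:s}
drop 4:q onto {3:u}
drop 5:p onto floor
drop 6:u onto {4:q}
drop 7:p onto {5:p}
drop 8:q onto {6:u}
drop 9:u onto {8:q}
drop 10:s onto {9:u}
ground layer = {0:u, 5:p}
drop-orders for the pieces not yet dropped (sum over which currently-grounded one goes next):
  1 to go: {7} 1  {10} 1
  2 to go: {5,7} 1  {7,10} 2  {9,10} 1
  3 to go: {5,7,10} 3  {7,9,10} 3  {8,9,10} 1
  4 to go: {5,7,9,10} 6  {6,8,9,10} 1  {7,8,9,10} 4
  5 to go: {4,6,8,9,10} 1  {5,7,8,9,10} 10  {6,7,8,9,10} 5
  6 to go: {3,4,6,8,9,10} 1  {4,6,7,8,9,10} 6  {5,6,7,8,9,10} 15
  7 to go: {2,3,4,6,8,9,10} 1  {3,4,6,7,8,9,10} 7  {4,5,6,7,8,9,10} 21
  8 to go: {1,2,3,4,6,8,9,10} 1  {2,3,4,6,7,8,9,10} 8  {3,4,5,6,7,8,9,10} 28
  9 to go: {0,1,2,3,4,6,8,9,10} 1  {1,2,3,4,6,7,8,9,10} 9  {2,3,4,5,6,7,8,9,10} 36
  if 0:u drops first: 45 orders
  if 5:p drops first: 10 orders
heap linearizations: 55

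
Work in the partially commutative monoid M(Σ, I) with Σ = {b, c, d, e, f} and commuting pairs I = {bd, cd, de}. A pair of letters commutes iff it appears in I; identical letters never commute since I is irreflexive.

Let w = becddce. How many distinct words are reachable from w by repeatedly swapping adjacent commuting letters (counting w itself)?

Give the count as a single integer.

piece 0:b — minimal
piece 1:e rests on {0:b}
piece 2:c rests on {1:e}
piece 3:d — minimal
piece 4:d rests on {3:d}
piece 5:c rests on {2:c}
piece 6:e rests on {5:c}
minimal pieces: {0:b, 3:d}
ways to finish when only these pieces remain (= sum over removing one remaining piece with nothing left below it):
  1 left: {4}→1  {6}→1
  2 left: {3,4}→1  {4,6}→2  {5,6}→1
  3 left: {2,5,6}→1  {3,4,6}→3  {4,5,6}→3
  4 left: {1,2,5,6}→1  {2,4,5,6}→4  {3,4,5,6}→6
  5 left: {0,1,2,5,6}→1  {1,2,4,5,6}→5  {2,3,4,5,6}→10
  placing 0:b first → 15 extensions
  placing 3:d first → 6 extensions
total linear extensions = 21

21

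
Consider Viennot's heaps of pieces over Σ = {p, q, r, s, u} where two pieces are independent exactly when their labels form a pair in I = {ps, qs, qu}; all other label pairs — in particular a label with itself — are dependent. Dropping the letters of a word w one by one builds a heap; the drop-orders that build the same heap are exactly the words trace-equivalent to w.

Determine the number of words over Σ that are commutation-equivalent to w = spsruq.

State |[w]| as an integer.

#0=s has no predecessor
#1=p has no predecessor
#2=s depends on [0:s]
#3=r depends on [1:p, 2:s]
#4=u depends on [3:r]
#5=q depends on [3:r]
sources: [0:s, 1:p]
N(rest) = Σ N(rest − s) over sources s of rest; N(one piece) = 1:
  size 1 → [4]=1  [5]=1
  size 2 → [4,5]=2
  size 3 → [3,4,5]=2
  size 4 → [1,3,4,5]=2  [2,3,4,5]=2
  first=0(s) contributes 4
  first=1(p) contributes 2
|[w]| = 6

6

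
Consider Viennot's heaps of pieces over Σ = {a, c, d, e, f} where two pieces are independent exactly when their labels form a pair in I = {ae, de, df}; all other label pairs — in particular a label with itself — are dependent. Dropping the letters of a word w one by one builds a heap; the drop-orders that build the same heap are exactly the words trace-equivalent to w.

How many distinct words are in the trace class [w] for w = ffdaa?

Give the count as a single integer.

3

drop 0:f onto floor
drop 1:f onto {0:f}
drop 2:d onto floor
drop 3:a onto {1:f, 2:d}
drop 4:a onto {3:a}
ground layer = {0:f, 2:d}
drop-orders for the pieces not yet dropped (sum over which currently-grounded one goes next):
  1 to go: {4} 1
  2 to go: {3,4} 1
  3 to go: {1,3,4} 1  {2,3,4} 1
  if 0:f drops first: 2 orders
  if 2:d drops first: 1 orders
heap linearizations: 3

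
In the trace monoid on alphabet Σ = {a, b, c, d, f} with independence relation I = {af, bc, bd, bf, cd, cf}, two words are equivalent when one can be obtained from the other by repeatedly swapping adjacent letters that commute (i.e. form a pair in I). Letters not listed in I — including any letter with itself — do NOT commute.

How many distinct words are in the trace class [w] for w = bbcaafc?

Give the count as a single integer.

21

#0=b has no predecessor
#1=b depends on [0:b]
#2=c has no predecessor
#3=a depends on [1:b, 2:c]
#4=a depends on [3:a]
#5=f has no predecessor
#6=c depends on [4:a]
sources: [0:b, 2:c, 5:f]
N(rest) = Σ N(rest − s) over sources s of rest; N(one piece) = 1:
  size 1 → [5]=1  [6]=1
  size 2 → [4,6]=1  [5,6]=2
  size 3 → [3,4,6]=1  [4,5,6]=3
  size 4 → [1,3,4,6]=1  [2,3,4,6]=1  [3,4,5,6]=4
  size 5 → [0,1,3,4,6]=1  [1,2,3,4,6]=2  [1,3,4,5,6]=5  [2,3,4,5,6]=5
  first=0(b) contributes 12
  first=2(c) contributes 6
  first=5(f) contributes 3
|[w]| = 21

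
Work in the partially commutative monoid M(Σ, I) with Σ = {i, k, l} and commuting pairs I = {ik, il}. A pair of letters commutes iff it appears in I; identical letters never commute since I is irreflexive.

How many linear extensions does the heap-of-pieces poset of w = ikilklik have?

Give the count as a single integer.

56

drop 0:i onto floor
drop 1:k onto floor
drop 2:i onto {0:i}
drop 3:l onto {1:k}
drop 4:k onto {3:l}
drop 5:l onto {4:k}
drop 6:i onto {2:i}
drop 7:k onto {5:l}
ground layer = {0:i, 1:k}
drop-orders for the pieces not yet dropped (sum over which currently-grounded one goes next):
  1 to go: {6} 1  {7} 1
  2 to go: {2,6} 1  {5,7} 1  {6,7} 2
  3 to go: {0,2,6} 1  {2,6,7} 3  {4,5,7} 1  {5,6,7} 3
  4 to go: {0,2,6,7} 4  {2,5,6,7} 6  {3,4,5,7} 1  {4,5,6,7} 4
  5 to go: {0,2,5,6,7} 10  {1,3,4,5,7} 1  {2,4,5,6,7} 10  {3,4,5,6,7} 5
  6 to go: {0,2,4,5,6,7} 20  {1,3,4,5,6,7} 6  {2,3,4,5,6,7} 15
  if 0:i drops first: 21 orders
  if 1:k drops first: 35 orders
heap linearizations: 56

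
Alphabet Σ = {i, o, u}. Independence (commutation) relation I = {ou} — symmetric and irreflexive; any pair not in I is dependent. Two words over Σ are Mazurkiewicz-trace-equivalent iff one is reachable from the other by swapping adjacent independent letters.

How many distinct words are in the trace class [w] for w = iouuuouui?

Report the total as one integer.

21

drop 0:i onto floor
drop 1:o onto {0:i}
drop 2:u onto {0:i}
drop 3:u onto {2:u}
drop 4:u onto {3:u}
drop 5:o onto {1:o}
drop 6:u onto {4:u}
drop 7:u onto {6:u}
drop 8:i onto {5:o, 7:u}
ground layer = {0:i}
drop-orders for the pieces not yet dropped (sum over which currently-grounded one goes next):
  1 to go: {8} 1
  2 to go: {5,8} 1  {7,8} 1
  3 to go: {1,5,8} 1  {5,7,8} 2  {6,7,8} 1
  4 to go: {1,5,7,8} 3  {4,6,7,8} 1  {5,6,7,8} 3
  5 to go: {1,5,6,7,8} 6  {3,4,6,7,8} 1  {4,5,6,7,8} 4
  6 to go: {1,4,5,6,7,8} 10  {2,3,4,6,7,8} 1  {3,4,5,6,7,8} 5
  7 to go: {1,3,4,5,6,7,8} 15  {2,3,4,5,6,7,8} 6
  if 0:i drops first: 21 orders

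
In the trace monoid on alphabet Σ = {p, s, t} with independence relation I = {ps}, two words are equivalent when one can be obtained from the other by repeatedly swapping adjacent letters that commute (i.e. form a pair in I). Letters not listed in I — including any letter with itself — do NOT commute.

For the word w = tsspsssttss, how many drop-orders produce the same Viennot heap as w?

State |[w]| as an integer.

6

piece 0:t — minimal
piece 1:s rests on {0:t}
piece 2:s rests on {1:s}
piece 3:p rests on {0:t}
piece 4:s rests on {2:s}
piece 5:s rests on {4:s}
piece 6:s rests on {5:s}
piece 7:t rests on {3:p, 6:s}
piece 8:t rests on {7:t}
piece 9:s rests on {8:t}
piece 10:s rests on {9:s}
minimal pieces: {0:t}
ways to finish when only these pieces remain (= sum over removing one remaining piece with nothing left below it):
  1 left: {10}→1
  2 left: {9,10}→1
  3 left: {8,9,10}→1
  4 left: {7,8,9,10}→1
  5 left: {3,7,8,9,10}→1  {6,7,8,9,10}→1
  6 left: {3,6,7,8,9,10}→2  {5,6,7,8,9,10}→1
  7 left: {3,5,6,7,8,9,10}→3  {4,5,6,7,8,9,10}→1
  8 left: {2,4,5,6,7,8,9,10}→1  {3,4,5,6,7,8,9,10}→4
  9 left: {1,2,4,5,6,7,8,9,10}→1  {2,3,4,5,6,7,8,9,10}→5
  placing 0:t first → 6 extensions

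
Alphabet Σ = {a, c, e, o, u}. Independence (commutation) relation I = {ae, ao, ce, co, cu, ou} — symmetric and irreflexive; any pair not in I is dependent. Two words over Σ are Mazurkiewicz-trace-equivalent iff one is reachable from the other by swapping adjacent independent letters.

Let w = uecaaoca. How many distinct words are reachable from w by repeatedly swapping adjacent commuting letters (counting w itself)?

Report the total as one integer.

36

piece 0:u — minimal
piece 1:e rests on {0:u}
piece 2:c — minimal
piece 3:a rests on {0:u, 2:c}
piece 4:a rests on {3:a}
piece 5:o rests on {1:e}
piece 6:c rests on {4:a}
piece 7:a rests on {6:c}
minimal pieces: {0:u, 2:c}
ways to finish when only these pieces remain (= sum over removing one remaining piece with nothing left below it):
  1 left: {5}→1  {7}→1
  2 left: {1,5}→1  {5,7}→2  {6,7}→1
  3 left: {1,5,7}→3  {4,6,7}→1  {5,6,7}→3
  4 left: {1,5,6,7}→6  {3,4,6,7}→1  {4,5,6,7}→4
  5 left: {1,4,5,6,7}→10  {2,3,4,6,7}→1  {3,4,5,6,7}→5
  6 left: {1,3,4,5,6,7}→15  {2,3,4,5,6,7}→6
  placing 0:u first → 21 extensions
  placing 2:c first → 15 extensions
total linear extensions = 36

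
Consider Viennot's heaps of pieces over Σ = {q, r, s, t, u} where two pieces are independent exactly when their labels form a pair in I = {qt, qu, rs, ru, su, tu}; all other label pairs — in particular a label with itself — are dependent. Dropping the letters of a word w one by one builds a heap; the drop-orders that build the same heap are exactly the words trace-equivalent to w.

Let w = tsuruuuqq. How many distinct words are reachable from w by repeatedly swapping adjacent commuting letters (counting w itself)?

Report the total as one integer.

drop 0:t onto floor
drop 1:s onto {0:t}
drop 2:u onto floor
drop 3:r onto {0:t}
drop 4:u onto {2:u}
drop 5:u onto {4:u}
drop 6:u onto {5:u}
drop 7:q onto {1:s, 3:r}
drop 8:q onto {7:q}
ground layer = {0:t, 2:u}
drop-orders for the pieces not yet dropped (sum over which currently-grounded one goes next):
  1 to go: {6} 1  {8} 1
  2 to go: {5,6} 1  {6,8} 2  {7,8} 1
  3 to go: {1,7,8} 1  {3,7,8} 1  {4,5,6} 1  {5,6,8} 3  {6,7,8} 3
  4 to go: {1,3,7,8} 2  {1,6,7,8} 4  {2,4,5,6} 1  {3,6,7,8} 4  {4,5,6,8} 4  {5,6,7,8} 6
  5 to go: {0,1,3,7,8} 2  {1,3,6,7,8} 10  {1,5,6,7,8} 10  {2,4,5,6,8} 5  {3,5,6,7,8} 10  {4,5,6,7,8} 10
  6 to go: {0,1,3,6,7,8} 12  {1,3,5,6,7,8} 30  {1,4,5,6,7,8} 20  {2,4,5,6,7,8} 15  {3,4,5,6,7,8} 20
  7 to go: {0,1,3,5,6,7,8} 42  {1,2,4,5,6,7,8} 35  {1,3,4,5,6,7,8} 70  {2,3,4,5,6,7,8} 35
  if 0:t drops first: 140 orders
  if 2:u drops first: 112 orders
heap linearizations: 252

252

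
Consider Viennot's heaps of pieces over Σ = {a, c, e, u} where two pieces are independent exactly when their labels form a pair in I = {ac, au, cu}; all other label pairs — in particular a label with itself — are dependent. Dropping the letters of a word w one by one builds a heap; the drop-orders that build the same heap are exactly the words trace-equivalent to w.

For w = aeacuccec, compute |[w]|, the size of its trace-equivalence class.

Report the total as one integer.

#0=a has no predecessor
#1=e depends on [0:a]
#2=a depends on [1:e]
#3=c depends on [1:e]
#4=u depends on [1:e]
#5=c depends on [3:c]
#6=c depends on [5:c]
#7=e depends on [2:a, 4:u, 6:c]
#8=c depends on [7:e]
sources: [0:a]
N(rest) = Σ N(rest − s) over sources s of rest; N(one piece) = 1:
  size 1 → [8]=1
  size 2 → [7,8]=1
  size 3 → [2,7,8]=1  [4,7,8]=1  [6,7,8]=1
  size 4 → [2,4,7,8]=2  [2,6,7,8]=2  [4,6,7,8]=2  [5,6,7,8]=1
  size 5 → [2,4,6,7,8]=6  [2,5,6,7,8]=3  [3,5,6,7,8]=1  [4,5,6,7,8]=3
  size 6 → [2,3,5,6,7,8]=4  [2,4,5,6,7,8]=12  [3,4,5,6,7,8]=4
  size 7 → [2,3,4,5,6,7,8]=20
  first=0(a) contributes 20

20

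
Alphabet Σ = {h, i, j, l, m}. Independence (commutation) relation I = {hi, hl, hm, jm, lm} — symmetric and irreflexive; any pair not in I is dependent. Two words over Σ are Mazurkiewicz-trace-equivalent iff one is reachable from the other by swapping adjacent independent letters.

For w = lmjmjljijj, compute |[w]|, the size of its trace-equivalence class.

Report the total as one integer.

0(l) covers ∅
1(m) covers ∅
2(j) covers 0:l
3(m) covers 1:m
4(j) covers 2:j
5(l) covers 4:j
6(j) covers 5:l
7(i) covers 3:m, 6:j
8(j) covers 7:i
9(j) covers 8:j
floor of heap: 0:l, 1:m
completions by unplaced set U, small U first (add the entries for U minus each lowest piece of U):
  |U|=1: {9}:1
  |U|=2: {8,9}:1
  |U|=3: {7,8,9}:1
  |U|=4: {3,7,8,9}:1  {6,7,8,9}:1
  |U|=5: {1,3,7,8,9}:1  {3,6,7,8,9}:2  {5,6,7,8,9}:1
  |U|=6: {1,3,6,7,8,9}:3  {3,5,6,7,8,9}:3  {4,5,6,7,8,9}:1
  |U|=7: {1,3,5,6,7,8,9}:6  {2,4,5,6,7,8,9}:1  {3,4,5,6,7,8,9}:4
  |U|=8: {0,2,4,5,6,7,8,9}:1  {1,3,4,5,6,7,8,9}:10  {2,3,4,5,6,7,8,9}:5
  start at 0(l): 15
  start at 1(m): 6
sum over floor = 21

21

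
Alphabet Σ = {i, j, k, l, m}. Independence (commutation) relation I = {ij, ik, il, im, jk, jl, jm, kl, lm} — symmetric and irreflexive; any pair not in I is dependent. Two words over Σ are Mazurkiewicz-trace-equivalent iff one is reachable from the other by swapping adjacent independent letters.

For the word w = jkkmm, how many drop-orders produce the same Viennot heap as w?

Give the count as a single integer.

piece 0:j — minimal
piece 1:k — minimal
piece 2:k rests on {1:k}
piece 3:m rests on {2:k}
piece 4:m rests on {3:m}
minimal pieces: {0:j, 1:k}
ways to finish when only these pieces remain (= sum over removing one remaining piece with nothing left below it):
  1 left: {0}→1  {4}→1
  2 left: {0,4}→2  {3,4}→1
  3 left: {0,3,4}→3  {2,3,4}→1
  placing 0:j first → 1 extensions
  placing 1:k first → 4 extensions
total linear extensions = 5

5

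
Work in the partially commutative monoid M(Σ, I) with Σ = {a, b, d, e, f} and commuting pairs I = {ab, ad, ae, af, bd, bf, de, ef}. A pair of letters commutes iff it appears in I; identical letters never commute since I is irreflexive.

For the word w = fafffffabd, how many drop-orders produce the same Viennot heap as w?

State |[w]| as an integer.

#0=f has no predecessor
#1=a has no predecessor
#2=f depends on [0:f]
#3=f depends on [2:f]
#4=f depends on [3:f]
#5=f depends on [4:f]
#6=f depends on [5:f]
#7=a depends on [1:a]
#8=b has no predecessor
#9=d depends on [6:f]
sources: [0:f, 1:a, 8:b]
N(rest) = Σ N(rest − s) over sources s of rest; N(one piece) = 1:
  size 1 → [7]=1  [8]=1  [9]=1
  size 2 → [1,7]=1  [6,9]=1  [7,8]=2  [7,9]=2  [8,9]=2
  size 3 → [1,7,8]=3  [1,7,9]=3  [5,6,9]=1  [6,7,9]=3  [6,8,9]=3  [7,8,9]=6
  size 4 → [1,6,7,9]=6  [1,7,8,9]=12  [4,5,6,9]=1  [5,6,7,9]=4  [5,6,8,9]=4  [6,7,8,9]=12
  size 5 → [1,5,6,7,9]=10  [1,6,7,8,9]=30  [3,4,5,6,9]=1  [4,5,6,7,9]=5  [4,5,6,8,9]=5  [5,6,7,8,9]=20
  size 6 → [1,4,5,6,7,9]=15  [1,5,6,7,8,9]=60  [2,3,4,5,6,9]=1  [3,4,5,6,7,9]=6  [3,4,5,6,8,9]=6  [4,5,6,7,8,9]=30
  size 7 → [0,2,3,4,5,6,9]=1  [1,3,4,5,6,7,9]=21  [1,4,5,6,7,8,9]=105  [2,3,4,5,6,7,9]=7  [2,3,4,5,6,8,9]=7  [3,4,5,6,7,8,9]=42
  size 8 → [0,2,3,4,5,6,7,9]=8  [0,2,3,4,5,6,8,9]=8  [1,2,3,4,5,6,7,9]=28  [1,3,4,5,6,7,8,9]=168  [2,3,4,5,6,7,8,9]=56
  first=0(f) contributes 252
  first=1(a) contributes 72
  first=8(b) contributes 36
|[w]| = 360

360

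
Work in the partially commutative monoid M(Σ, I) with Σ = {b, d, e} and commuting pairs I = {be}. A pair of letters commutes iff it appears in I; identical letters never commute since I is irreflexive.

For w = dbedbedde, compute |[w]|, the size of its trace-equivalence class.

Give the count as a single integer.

drop 0:d onto floor
drop 1:b onto {0:d}
drop 2:e onto {0:d}
drop 3:d onto {1:b, 2:e}
drop 4:b onto {3:d}
drop 5:e onto {3:d}
drop 6:d onto {4:b, 5:e}
drop 7:d onto {6:d}
drop 8:e onto {7:d}
ground layer = {0:d}
drop-orders for the pieces not yet dropped (sum over which currently-grounded one goes next):
  1 to go: {8} 1
  2 to go: {7,8} 1
  3 to go: {6,7,8} 1
  4 to go: {4,6,7,8} 1  {5,6,7,8} 1
  5 to go: {4,5,6,7,8} 2
  6 to go: {3,4,5,6,7,8} 2
  7 to go: {1,3,4,5,6,7,8} 2  {2,3,4,5,6,7,8} 2
  if 0:d drops first: 4 orders

4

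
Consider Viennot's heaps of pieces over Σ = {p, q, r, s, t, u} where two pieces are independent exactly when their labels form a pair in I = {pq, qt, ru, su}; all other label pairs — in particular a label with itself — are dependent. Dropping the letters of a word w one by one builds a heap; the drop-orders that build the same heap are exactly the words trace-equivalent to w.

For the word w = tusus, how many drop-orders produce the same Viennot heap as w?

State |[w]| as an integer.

6

0(t) covers ∅
1(u) covers 0:t
2(s) covers 0:t
3(u) covers 1:u
4(s) covers 2:s
floor of heap: 0:t
completions by unplaced set U, small U first (add the entries for U minus each lowest piece of U):
  |U|=1: {3}:1  {4}:1
  |U|=2: {1,3}:1  {2,4}:1  {3,4}:2
  |U|=3: {1,3,4}:3  {2,3,4}:3
  start at 0(t): 6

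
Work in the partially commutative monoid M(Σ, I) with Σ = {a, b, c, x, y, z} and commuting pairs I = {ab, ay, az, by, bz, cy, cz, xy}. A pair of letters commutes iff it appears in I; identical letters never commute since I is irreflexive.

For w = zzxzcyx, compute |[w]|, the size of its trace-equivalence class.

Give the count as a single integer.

0(z) covers ∅
1(z) covers 0:z
2(x) covers 1:z
3(z) covers 2:x
4(c) covers 2:x
5(y) covers 3:z
6(x) covers 3:z, 4:c
floor of heap: 0:z
completions by unplaced set U, small U first (add the entries for U minus each lowest piece of U):
  |U|=1: {5}:1  {6}:1
  |U|=2: {4,6}:1  {5,6}:2
  |U|=3: {3,5,6}:2  {4,5,6}:3
  |U|=4: {3,4,5,6}:5
  |U|=5: {2,3,4,5,6}:5
  start at 0(z): 5

5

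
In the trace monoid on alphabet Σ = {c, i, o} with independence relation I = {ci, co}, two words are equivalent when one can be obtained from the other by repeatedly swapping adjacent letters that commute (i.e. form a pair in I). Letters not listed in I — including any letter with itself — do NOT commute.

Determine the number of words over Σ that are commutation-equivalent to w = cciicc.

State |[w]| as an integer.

drop 0:c onto floor
drop 1:c onto {0:c}
drop 2:i onto floor
drop 3:i onto {2:i}
drop 4:c onto {1:c}
drop 5:c onto {4:c}
ground layer = {0:c, 2:i}
drop-orders for the pieces not yet dropped (sum over which currently-grounded one goes next):
  1 to go: {3} 1  {5} 1
  2 to go: {2,3} 1  {3,5} 2  {4,5} 1
  3 to go: {1,4,5} 1  {2,3,5} 3  {3,4,5} 3
  4 to go: {0,1,4,5} 1  {1,3,4,5} 4  {2,3,4,5} 6
  if 0:c drops first: 10 orders
  if 2:i drops first: 5 orders
heap linearizations: 15

15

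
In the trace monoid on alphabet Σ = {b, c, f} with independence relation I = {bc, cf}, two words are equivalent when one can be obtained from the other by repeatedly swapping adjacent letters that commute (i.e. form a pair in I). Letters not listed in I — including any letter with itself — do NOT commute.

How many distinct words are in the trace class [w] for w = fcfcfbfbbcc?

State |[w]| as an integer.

330

0(f) covers ∅
1(c) covers ∅
2(f) covers 0:f
3(c) covers 1:c
4(f) covers 2:f
5(b) covers 4:f
6(f) covers 5:b
7(b) covers 6:f
8(b) covers 7:b
9(c) covers 3:c
10(c) covers 9:c
floor of heap: 0:f, 1:c
completions by unplaced set U, small U first (add the entries for U minus each lowest piece of U):
  |U|=1: {8}:1  {10}:1
  |U|=2: {7,8}:1  {8,10}:2  {9,10}:1
  |U|=3: {3,9,10}:1  {6,7,8}:1  {7,8,10}:3  {8,9,10}:3
  |U|=4: {1,3,9,10}:1  {3,8,9,10}:4  {5,6,7,8}:1  {6,7,8,10}:4  {7,8,9,10}:6
  |U|=5: {1,3,8,9,10}:5  {3,7,8,9,10}:10  {4,5,6,7,8}:1  {5,6,7,8,10}:5  {6,7,8,9,10}:10
  |U|=6: {1,3,7,8,9,10}:15  {2,4,5,6,7,8}:1  {3,6,7,8,9,10}:20  {4,5,6,7,8,10}:6  {5,6,7,8,9,10}:15
  |U|=7: {0,2,4,5,6,7,8}:1  {1,3,6,7,8,9,10}:35  {2,4,5,6,7,8,10}:7  {3,5,6,7,8,9,10}:35  {4,5,6,7,8,9,10}:21
  |U|=8: {0,2,4,5,6,7,8,10}:8  {1,3,5,6,7,8,9,10}:70  {2,4,5,6,7,8,9,10}:28  {3,4,5,6,7,8,9,10}:56
  |U|=9: {0,2,4,5,6,7,8,9,10}:36  {1,3,4,5,6,7,8,9,10}:126  {2,3,4,5,6,7,8,9,10}:84
  start at 0(f): 210
  start at 1(c): 120
sum over floor = 330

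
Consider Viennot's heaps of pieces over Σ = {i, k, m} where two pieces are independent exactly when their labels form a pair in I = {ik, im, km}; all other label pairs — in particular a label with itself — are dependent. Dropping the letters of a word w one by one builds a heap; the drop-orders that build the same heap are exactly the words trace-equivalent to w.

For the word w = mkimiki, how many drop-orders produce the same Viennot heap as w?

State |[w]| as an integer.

piece 0:m — minimal
piece 1:k — minimal
piece 2:i — minimal
piece 3:m rests on {0:m}
piece 4:i rests on {2:i}
piece 5:k rests on {1:k}
piece 6:i rests on {4:i}
minimal pieces: {0:m, 1:k, 2:i}
ways to finish when only these pieces remain (= sum over removing one remaining piece with nothing left below it):
  1 left: {3}→1  {5}→1  {6}→1
  2 left: {0,3}→1  {1,5}→1  {3,5}→2  {3,6}→2  {4,6}→1  {5,6}→2
  3 left: {0,3,5}→3  {0,3,6}→3  {1,3,5}→3  {1,5,6}→3  {2,4,6}→1  {3,4,6}→3  {3,5,6}→6  {4,5,6}→3
  4 left: {0,1,3,5}→6  {0,3,4,6}→6  {0,3,5,6}→12  {1,3,5,6}→12  {1,4,5,6}→6  {2,3,4,6}→4  {2,4,5,6}→4  {3,4,5,6}→12
  5 left: {0,1,3,5,6}→30  {0,2,3,4,6}→10  {0,3,4,5,6}→30  {1,2,4,5,6}→10  {1,3,4,5,6}→30  {2,3,4,5,6}→20
  placing 0:m first → 60 extensions
  placing 1:k first → 60 extensions
  placing 2:i first → 90 extensions
total linear extensions = 210

210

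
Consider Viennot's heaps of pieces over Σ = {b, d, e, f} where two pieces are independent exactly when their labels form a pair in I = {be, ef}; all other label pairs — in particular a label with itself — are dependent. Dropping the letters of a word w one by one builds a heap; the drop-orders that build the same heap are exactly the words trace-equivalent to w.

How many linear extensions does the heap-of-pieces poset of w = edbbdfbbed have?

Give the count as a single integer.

drop 0:e onto floor
drop 1:d onto {0:e}
drop 2:b onto {1:d}
drop 3:b onto {2:b}
drop 4:d onto {3:b}
drop 5:f onto {4:d}
drop 6:b onto {5:f}
drop 7:b onto {6:b}
drop 8:e onto {4:d}
drop 9:d onto {7:b, 8:e}
ground layer = {0:e}
drop-orders for the pieces not yet dropped (sum over which currently-grounded one goes next):
  1 to go: {9} 1
  2 to go: {7,9} 1  {8,9} 1
  3 to go: {6,7,9} 1  {7,8,9} 2
  4 to go: {5,6,7,9} 1  {6,7,8,9} 3
  5 to go: {5,6,7,8,9} 4
  6 to go: {4,5,6,7,8,9} 4
  7 to go: {3,4,5,6,7,8,9} 4
  8 to go: {2,3,4,5,6,7,8,9} 4
  if 0:e drops first: 4 orders

4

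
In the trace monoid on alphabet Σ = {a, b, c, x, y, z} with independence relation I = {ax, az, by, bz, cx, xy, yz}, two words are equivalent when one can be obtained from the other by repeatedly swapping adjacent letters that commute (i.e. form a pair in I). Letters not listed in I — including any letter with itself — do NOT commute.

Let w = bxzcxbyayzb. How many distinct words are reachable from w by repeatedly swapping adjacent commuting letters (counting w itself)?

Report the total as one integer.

0(b) covers ∅
1(x) covers 0:b
2(z) covers 1:x
3(c) covers 2:z
4(x) covers 2:z
5(b) covers 3:c, 4:x
6(y) covers 3:c
7(a) covers 5:b, 6:y
8(y) covers 7:a
9(z) covers 3:c, 4:x
10(b) covers 7:a
floor of heap: 0:b
completions by unplaced set U, small U first (add the entries for U minus each lowest piece of U):
  |U|=1: {8}:1  {9}:1  {10}:1
  |U|=2: {8,9}:2  {8,10}:2  {9,10}:2
  |U|=3: {7,8,10}:2  {8,9,10}:6
  |U|=4: {5,7,8,10}:2  {6,7,8,10}:2  {7,8,9,10}:8
  |U|=5: {5,6,7,8,10}:4  {5,7,8,9,10}:10  {6,7,8,9,10}:10
  |U|=6: {4,5,7,8,9,10}:10  {5,6,7,8,9,10}:24
  |U|=7: {3,5,6,7,8,9,10}:24  {4,5,6,7,8,9,10}:34
  |U|=8: {3,4,5,6,7,8,9,10}:58
  |U|=9: {2,3,4,5,6,7,8,9,10}:58
  start at 0(b): 58

58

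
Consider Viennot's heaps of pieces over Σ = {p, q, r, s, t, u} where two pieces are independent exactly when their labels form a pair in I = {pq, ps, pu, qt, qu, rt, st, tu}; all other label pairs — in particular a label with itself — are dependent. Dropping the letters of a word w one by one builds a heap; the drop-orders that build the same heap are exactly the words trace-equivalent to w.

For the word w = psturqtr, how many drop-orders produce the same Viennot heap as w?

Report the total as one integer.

#0=p has no predecessor
#1=s has no predecessor
#2=t depends on [0:p]
#3=u depends on [1:s]
#4=r depends on [0:p, 3:u]
#5=q depends on [4:r]
#6=t depends on [2:t]
#7=r depends on [5:q]
sources: [0:p, 1:s]
N(rest) = Σ N(rest − s) over sources s of rest; N(one piece) = 1:
  size 1 → [6]=1  [7]=1
  size 2 → [2,6]=1  [5,7]=1  [6,7]=2
  size 3 → [2,6,7]=3  [4,5,7]=1  [5,6,7]=3
  size 4 → [2,5,6,7]=6  [3,4,5,7]=1  [4,5,6,7]=4
  size 5 → [1,3,4,5,7]=1  [2,4,5,6,7]=10  [3,4,5,6,7]=5
  size 6 → [0,2,4,5,6,7]=10  [1,3,4,5,6,7]=6  [2,3,4,5,6,7]=15
  first=0(p) contributes 21
  first=1(s) contributes 25
|[w]| = 46

46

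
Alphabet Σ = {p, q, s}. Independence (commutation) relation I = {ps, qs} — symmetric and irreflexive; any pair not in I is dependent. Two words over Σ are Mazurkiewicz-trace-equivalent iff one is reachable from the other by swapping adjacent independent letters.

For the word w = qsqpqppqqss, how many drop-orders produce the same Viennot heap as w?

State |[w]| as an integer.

165

#0=q has no predecessor
#1=s has no predecessor
#2=q depends on [0:q]
#3=p depends on [2:q]
#4=q depends on [3:p]
#5=p depends on [4:q]
#6=p depends on [5:p]
#7=q depends on [6:p]
#8=q depends on [7:q]
#9=s depends on [1:s]
#10=s depends on [9:s]
sources: [0:q, 1:s]
N(rest) = Σ N(rest − s) over sources s of rest; N(one piece) = 1:
  size 1 → [8]=1  [10]=1
  size 2 → [7,8]=1  [8,10]=2  [9,10]=1
  size 3 → [1,9,10]=1  [6,7,8]=1  [7,8,10]=3  [8,9,10]=3
  size 4 → [1,8,9,10]=4  [5,6,7,8]=1  [6,7,8,10]=4  [7,8,9,10]=6
  size 5 → [1,7,8,9,10]=10  [4,5,6,7,8]=1  [5,6,7,8,10]=5  [6,7,8,9,10]=10
  size 6 → [1,6,7,8,9,10]=20  [3,4,5,6,7,8]=1  [4,5,6,7,8,10]=6  [5,6,7,8,9,10]=15
  size 7 → [1,5,6,7,8,9,10]=35  [2,3,4,5,6,7,8]=1  [3,4,5,6,7,8,10]=7  [4,5,6,7,8,9,10]=21
  size 8 → [0,2,3,4,5,6,7,8]=1  [1,4,5,6,7,8,9,10]=56  [2,3,4,5,6,7,8,10]=8  [3,4,5,6,7,8,9,10]=28
  size 9 → [0,2,3,4,5,6,7,8,10]=9  [1,3,4,5,6,7,8,9,10]=84  [2,3,4,5,6,7,8,9,10]=36
  first=0(q) contributes 120
  first=1(s) contributes 45
|[w]| = 165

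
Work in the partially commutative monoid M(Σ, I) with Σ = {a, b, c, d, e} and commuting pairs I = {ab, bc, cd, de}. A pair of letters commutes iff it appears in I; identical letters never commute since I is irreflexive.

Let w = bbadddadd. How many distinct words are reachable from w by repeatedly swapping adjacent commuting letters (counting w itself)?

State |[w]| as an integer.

0(b) covers ∅
1(b) covers 0:b
2(a) covers ∅
3(d) covers 1:b, 2:a
4(d) covers 3:d
5(d) covers 4:d
6(a) covers 5:d
7(d) covers 6:a
8(d) covers 7:d
floor of heap: 0:b, 2:a
completions by unplaced set U, small U first (add the entries for U minus each lowest piece of U):
  |U|=1: {8}:1
  |U|=2: {7,8}:1
  |U|=3: {6,7,8}:1
  |U|=4: {5,6,7,8}:1
  |U|=5: {4,5,6,7,8}:1
  |U|=6: {3,4,5,6,7,8}:1
  |U|=7: {1,3,4,5,6,7,8}:1  {2,3,4,5,6,7,8}:1
  start at 0(b): 2
  start at 2(a): 1
sum over floor = 3

3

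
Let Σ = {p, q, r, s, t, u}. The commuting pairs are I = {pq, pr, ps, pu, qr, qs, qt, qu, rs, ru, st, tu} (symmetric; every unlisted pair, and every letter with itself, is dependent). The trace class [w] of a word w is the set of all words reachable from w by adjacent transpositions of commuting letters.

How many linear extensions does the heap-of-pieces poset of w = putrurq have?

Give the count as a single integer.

105

0(p) covers ∅
1(u) covers ∅
2(t) covers 0:p
3(r) covers 2:t
4(u) covers 1:u
5(r) covers 3:r
6(q) covers ∅
floor of heap: 0:p, 1:u, 6:q
completions by unplaced set U, small U first (add the entries for U minus each lowest piece of U):
  |U|=1: {4}:1  {5}:1  {6}:1
  |U|=2: {1,4}:1  {3,5}:1  {4,5}:2  {4,6}:2  {5,6}:2
  |U|=3: {1,4,5}:3  {1,4,6}:3  {2,3,5}:1  {3,4,5}:3  {3,5,6}:3  {4,5,6}:6
  |U|=4: {0,2,3,5}:1  {1,3,4,5}:6  {1,4,5,6}:12  {2,3,4,5}:4  {2,3,5,6}:4  {3,4,5,6}:12
  |U|=5: {0,2,3,4,5}:5  {0,2,3,5,6}:5  {1,2,3,4,5}:10  {1,3,4,5,6}:30  {2,3,4,5,6}:20
  start at 0(p): 60
  start at 1(u): 30
  start at 6(q): 15
sum over floor = 105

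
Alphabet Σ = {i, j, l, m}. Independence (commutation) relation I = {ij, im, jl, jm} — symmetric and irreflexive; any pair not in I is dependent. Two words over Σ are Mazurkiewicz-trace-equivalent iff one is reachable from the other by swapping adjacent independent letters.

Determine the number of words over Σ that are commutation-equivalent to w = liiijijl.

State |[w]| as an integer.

28

piece 0:l — minimal
piece 1:i rests on {0:l}
piece 2:i rests on {1:i}
piece 3:i rests on {2:i}
piece 4:j — minimal
piece 5:i rests on {3:i}
piece 6:j rests on {4:j}
piece 7:l rests on {5:i}
minimal pieces: {0:l, 4:j}
ways to finish when only these pieces remain (= sum over removing one remaining piece with nothing left below it):
  1 left: {6}→1  {7}→1
  2 left: {4,6}→1  {5,7}→1  {6,7}→2
  3 left: {3,5,7}→1  {4,6,7}→3  {5,6,7}→3
  4 left: {2,3,5,7}→1  {3,5,6,7}→4  {4,5,6,7}→6
  5 left: {1,2,3,5,7}→1  {2,3,5,6,7}→5  {3,4,5,6,7}→10
  6 left: {0,1,2,3,5,7}→1  {1,2,3,5,6,7}→6  {2,3,4,5,6,7}→15
  placing 0:l first → 21 extensions
  placing 4:j first → 7 extensions
total linear extensions = 28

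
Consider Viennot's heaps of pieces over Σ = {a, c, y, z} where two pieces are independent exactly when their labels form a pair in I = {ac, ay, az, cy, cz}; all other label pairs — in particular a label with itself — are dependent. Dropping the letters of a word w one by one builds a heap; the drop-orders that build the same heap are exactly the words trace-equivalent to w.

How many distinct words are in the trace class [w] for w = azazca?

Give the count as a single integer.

piece 0:a — minimal
piece 1:z — minimal
piece 2:a rests on {0:a}
piece 3:z rests on {1:z}
piece 4:c — minimal
piece 5:a rests on {2:a}
minimal pieces: {0:a, 1:z, 4:c}
ways to finish when only these pieces remain (= sum over removing one remaining piece with nothing left below it):
  1 left: {3}→1  {4}→1  {5}→1
  2 left: {1,3}→1  {2,5}→1  {3,4}→2  {3,5}→2  {4,5}→2
  3 left: {0,2,5}→1  {1,3,4}→3  {1,3,5}→3  {2,3,5}→3  {2,4,5}→3  {3,4,5}→6
  4 left: {0,2,3,5}→4  {0,2,4,5}→4  {1,2,3,5}→6  {1,3,4,5}→12  {2,3,4,5}→12
  placing 0:a first → 30 extensions
  placing 1:z first → 20 extensions
  placing 4:c first → 10 extensions
total linear extensions = 60

60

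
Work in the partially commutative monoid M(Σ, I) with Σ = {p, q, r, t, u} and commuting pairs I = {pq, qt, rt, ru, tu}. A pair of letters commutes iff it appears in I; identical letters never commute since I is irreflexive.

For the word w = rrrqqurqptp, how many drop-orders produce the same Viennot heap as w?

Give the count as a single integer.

#0=r has no predecessor
#1=r depends on [0:r]
#2=r depends on [1:r]
#3=q depends on [2:r]
#4=q depends on [3:q]
#5=u depends on [4:q]
#6=r depends on [4:q]
#7=q depends on [5:u, 6:r]
#8=p depends on [5:u, 6:r]
#9=t depends on [8:p]
#10=p depends on [9:t]
sources: [0:r]
N(rest) = Σ N(rest − s) over sources s of rest; N(one piece) = 1:
  size 1 → [7]=1  [10]=1
  size 2 → [7,10]=2  [9,10]=1
  size 3 → [7,9,10]=3  [8,9,10]=1
  size 4 → [7,8,9,10]=4
  size 5 → [5,7,8,9,10]=4  [6,7,8,9,10]=4
  size 6 → [5,6,7,8,9,10]=8
  size 7 → [4,5,6,7,8,9,10]=8
  size 8 → [3,4,5,6,7,8,9,10]=8
  size 9 → [2,3,4,5,6,7,8,9,10]=8
  first=0(r) contributes 8

8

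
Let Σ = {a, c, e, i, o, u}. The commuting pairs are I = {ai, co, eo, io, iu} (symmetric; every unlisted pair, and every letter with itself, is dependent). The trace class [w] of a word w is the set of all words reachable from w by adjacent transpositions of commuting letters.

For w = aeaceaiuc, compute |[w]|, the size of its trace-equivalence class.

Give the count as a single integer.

drop 0:a onto floor
drop 1:e onto {0:a}
drop 2:a onto {1:e}
drop 3:c onto {2:a}
drop 4:e onto {3:c}
drop 5:a onto {4:e}
drop 6:i onto {4:e}
drop 7:u onto {5:a}
drop 8:c onto {6:i, 7:u}
ground layer = {0:a}
drop-orders for the pieces not yet dropped (sum over which currently-grounded one goes next):
  1 to go: {8} 1
  2 to go: {6,8} 1  {7,8} 1
  3 to go: {5,7,8} 1  {6,7,8} 2
  4 to go: {5,6,7,8} 3
  5 to go: {4,5,6,7,8} 3
  6 to go: {3,4,5,6,7,8} 3
  7 to go: {2,3,4,5,6,7,8} 3
  if 0:a drops first: 3 orders

3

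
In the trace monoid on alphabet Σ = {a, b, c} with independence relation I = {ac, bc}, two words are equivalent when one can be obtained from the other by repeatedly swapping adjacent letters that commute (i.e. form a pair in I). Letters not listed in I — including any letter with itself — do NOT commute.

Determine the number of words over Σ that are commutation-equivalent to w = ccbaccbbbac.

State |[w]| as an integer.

462

drop 0:c onto floor
drop 1:c onto {0:c}
drop 2:b onto floor
drop 3:a onto {2:b}
drop 4:c onto {1:c}
drop 5:c onto {4:c}
drop 6:b onto {3:a}
drop 7:b onto {6:b}
drop 8:b onto {7:b}
drop 9:a onto {8:b}
drop 10:c onto {5:c}
ground layer = {0:c, 2:b}
drop-orders for the pieces not yet dropped (sum over which currently-grounded one goes next):
  1 to go: {9} 1  {10} 1
  2 to go: {5,10} 1  {8,9} 1  {9,10} 2
  3 to go: {4,5,10} 1  {5,9,10} 3  {7,8,9} 1  {8,9,10} 3
  4 to go: {1,4,5,10} 1  {4,5,9,10} 4  {5,8,9,10} 6  {6,7,8,9} 1  {7,8,9,10} 4
  5 to go: {0,1,4,5,10} 1  {1,4,5,9,10} 5  {3,6,7,8,9} 1  {4,5,8,9,10} 10  {5,7,8,9,10} 10  {6,7,8,9,10} 5
  6 to go: {0,1,4,5,9,10} 6  {1,4,5,8,9,10} 15  {2,3,6,7,8,9} 1  {3,6,7,8,9,10} 6  {4,5,7,8,9,10} 20  {5,6,7,8,9,10} 15
  7 to go: {0,1,4,5,8,9,10} 21  {1,4,5,7,8,9,10} 35  {2,3,6,7,8,9,10} 7  {3,5,6,7,8,9,10} 21  {4,5,6,7,8,9,10} 35
  8 to go: {0,1,4,5,7,8,9,10} 56  {1,4,5,6,7,8,9,10} 70  {2,3,5,6,7,8,9,10} 28  {3,4,5,6,7,8,9,10} 56
  9 to go: {0,1,4,5,6,7,8,9,10} 126  {1,3,4,5,6,7,8,9,10} 126  {2,3,4,5,6,7,8,9,10} 84
  if 0:c drops first: 210 orders
  if 2:b drops first: 252 orders
heap linearizations: 462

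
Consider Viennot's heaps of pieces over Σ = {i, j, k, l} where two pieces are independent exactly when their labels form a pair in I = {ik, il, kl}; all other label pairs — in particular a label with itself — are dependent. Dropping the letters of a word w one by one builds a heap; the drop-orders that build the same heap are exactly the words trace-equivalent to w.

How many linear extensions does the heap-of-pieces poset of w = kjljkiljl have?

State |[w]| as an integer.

6

piece 0:k — minimal
piece 1:j rests on {0:k}
piece 2:l rests on {1:j}
piece 3:j rests on {2:l}
piece 4:k rests on {3:j}
piece 5:i rests on {3:j}
piece 6:l rests on {3:j}
piece 7:j rests on {4:k, 5:i, 6:l}
piece 8:l rests on {7:j}
minimal pieces: {0:k}
ways to finish when only these pieces remain (= sum over removing one remaining piece with nothing left below it):
  1 left: {8}→1
  2 left: {7,8}→1
  3 left: {4,7,8}→1  {5,7,8}→1  {6,7,8}→1
  4 left: {4,5,7,8}→2  {4,6,7,8}→2  {5,6,7,8}→2
  5 left: {4,5,6,7,8}→6
  6 left: {3,4,5,6,7,8}→6
  7 left: {2,3,4,5,6,7,8}→6
  placing 0:k first → 6 extensions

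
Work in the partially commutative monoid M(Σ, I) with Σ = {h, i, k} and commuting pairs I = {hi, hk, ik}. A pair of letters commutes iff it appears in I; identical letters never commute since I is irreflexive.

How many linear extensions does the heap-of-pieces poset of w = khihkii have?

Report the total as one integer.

#0=k has no predecessor
#1=h has no predecessor
#2=i has no predecessor
#3=h depends on [1:h]
#4=k depends on [0:k]
#5=i depends on [2:i]
#6=i depends on [5:i]
sources: [0:k, 1:h, 2:i]
N(rest) = Σ N(rest − s) over sources s of rest; N(one piece) = 1:
  size 1 → [3]=1  [4]=1  [6]=1
  size 2 → [0,4]=1  [1,3]=1  [3,4]=2  [3,6]=2  [4,6]=2  [5,6]=1
  size 3 → [0,3,4]=3  [0,4,6]=3  [1,3,4]=3  [1,3,6]=3  [2,5,6]=1  [3,4,6]=6  [3,5,6]=3  [4,5,6]=3
  size 4 → [0,1,3,4]=6  [0,3,4,6]=12  [0,4,5,6]=6  [1,3,4,6]=12  [1,3,5,6]=6  [2,3,5,6]=4  [2,4,5,6]=4  [3,4,5,6]=12
  size 5 → [0,1,3,4,6]=30  [0,2,4,5,6]=10  [0,3,4,5,6]=30  [1,2,3,5,6]=10  [1,3,4,5,6]=30  [2,3,4,5,6]=20
  first=0(k) contributes 60
  first=1(h) contributes 60
  first=2(i) contributes 90
|[w]| = 210

210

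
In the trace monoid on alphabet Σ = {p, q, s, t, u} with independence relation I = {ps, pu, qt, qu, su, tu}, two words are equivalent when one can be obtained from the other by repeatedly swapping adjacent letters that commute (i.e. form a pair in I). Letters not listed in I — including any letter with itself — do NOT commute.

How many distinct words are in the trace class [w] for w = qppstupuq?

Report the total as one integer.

108

0(q) covers ∅
1(p) covers 0:q
2(p) covers 1:p
3(s) covers 0:q
4(t) covers 2:p, 3:s
5(u) covers ∅
6(p) covers 4:t
7(u) covers 5:u
8(q) covers 6:p
floor of heap: 0:q, 5:u
completions by unplaced set U, small U first (add the entries for U minus each lowest piece of U):
  |U|=1: {7}:1  {8}:1
  |U|=2: {5,7}:1  {6,8}:1  {7,8}:2
  |U|=3: {4,6,8}:1  {5,7,8}:3  {6,7,8}:3
  |U|=4: {2,4,6,8}:1  {3,4,6,8}:1  {4,6,7,8}:4  {5,6,7,8}:6
  |U|=5: {1,2,4,6,8}:1  {2,3,4,6,8}:2  {2,4,6,7,8}:5  {3,4,6,7,8}:5  {4,5,6,7,8}:10
  |U|=6: {1,2,3,4,6,8}:3  {1,2,4,6,7,8}:6  {2,3,4,6,7,8}:12  {2,4,5,6,7,8}:15  {3,4,5,6,7,8}:15
  |U|=7: {0,1,2,3,4,6,8}:3  {1,2,3,4,6,7,8}:21  {1,2,4,5,6,7,8}:21  {2,3,4,5,6,7,8}:42
  start at 0(q): 84
  start at 5(u): 24
sum over floor = 108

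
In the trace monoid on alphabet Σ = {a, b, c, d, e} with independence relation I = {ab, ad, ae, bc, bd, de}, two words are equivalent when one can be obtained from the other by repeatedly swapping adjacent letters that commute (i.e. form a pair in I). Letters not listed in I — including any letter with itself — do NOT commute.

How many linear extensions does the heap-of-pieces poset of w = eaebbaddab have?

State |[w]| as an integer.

0(e) covers ∅
1(a) covers ∅
2(e) covers 0:e
3(b) covers 2:e
4(b) covers 3:b
5(a) covers 1:a
6(d) covers ∅
7(d) covers 6:d
8(a) covers 5:a
9(b) covers 4:b
floor of heap: 0:e, 1:a, 6:d
completions by unplaced set U, small U first (add the entries for U minus each lowest piece of U):
  |U|=1: {7}:1  {8}:1  {9}:1
  |U|=2: {4,9}:1  {5,8}:1  {6,7}:1  {7,8}:2  {7,9}:2  {8,9}:2
  |U|=3: {1,5,8}:1  {3,4,9}:1  {4,7,9}:3  {4,8,9}:3  {5,7,8}:3  {5,8,9}:3  {6,7,8}:3  {6,7,9}:3  {7,8,9}:6
  |U|=4: {1,5,7,8}:4  {1,5,8,9}:4  {2,3,4,9}:1  {3,4,7,9}:4  {3,4,8,9}:4  {4,5,8,9}:6  {4,6,7,9}:6  {4,7,8,9}:12  {5,6,7,8}:6  {5,7,8,9}:12  {6,7,8,9}:12
  |U|=5: {0,2,3,4,9}:1  {1,4,5,8,9}:10  {1,5,6,7,8}:10  {1,5,7,8,9}:20  {2,3,4,7,9}:5  {2,3,4,8,9}:5  {3,4,5,8,9}:10  {3,4,6,7,9}:10  {3,4,7,8,9}:20  {4,5,7,8,9}:30  {4,6,7,8,9}:30  {5,6,7,8,9}:30
  |U|=6: {0,2,3,4,7,9}:6  {0,2,3,4,8,9}:6  {1,3,4,5,8,9}:20  {1,4,5,7,8,9}:60  {1,5,6,7,8,9}:60  {2,3,4,5,8,9}:15  {2,3,4,6,7,9}:15  {2,3,4,7,8,9}:30  {3,4,5,7,8,9}:60  {3,4,6,7,8,9}:60  {4,5,6,7,8,9}:90
  |U|=7: {0,2,3,4,5,8,9}:21  {0,2,3,4,6,7,9}:21  {0,2,3,4,7,8,9}:42  {1,2,3,4,5,8,9}:35  {1,3,4,5,7,8,9}:140  {1,4,5,6,7,8,9}:210  {2,3,4,5,7,8,9}:105  {2,3,4,6,7,8,9}:105  {3,4,5,6,7,8,9}:210
  |U|=8: {0,1,2,3,4,5,8,9}:56  {0,2,3,4,5,7,8,9}:168  {0,2,3,4,6,7,8,9}:168  {1,2,3,4,5,7,8,9}:280  {1,3,4,5,6,7,8,9}:560  {2,3,4,5,6,7,8,9}:420
  start at 0(e): 1260
  start at 1(a): 756
  start at 6(d): 504
sum over floor = 2520

2520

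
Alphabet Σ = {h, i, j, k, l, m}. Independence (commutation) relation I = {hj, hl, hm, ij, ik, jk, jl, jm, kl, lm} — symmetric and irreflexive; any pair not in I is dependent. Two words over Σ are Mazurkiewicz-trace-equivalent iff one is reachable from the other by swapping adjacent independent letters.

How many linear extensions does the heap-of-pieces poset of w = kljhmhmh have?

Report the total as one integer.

0(k) covers ∅
1(l) covers ∅
2(j) covers ∅
3(h) covers 0:k
4(m) covers 0:k
5(h) covers 3:h
6(m) covers 4:m
7(h) covers 5:h
floor of heap: 0:k, 1:l, 2:j
completions by unplaced set U, small U first (add the entries for U minus each lowest piece of U):
  |U|=1: {1}:1  {2}:1  {6}:1  {7}:1
  |U|=2: {1,2}:2  {1,6}:2  {1,7}:2  {2,6}:2  {2,7}:2  {4,6}:1  {5,7}:1  {6,7}:2
  |U|=3: {1,2,6}:6  {1,2,7}:6  {1,4,6}:3  {1,5,7}:3  {1,6,7}:6  {2,4,6}:3  {2,5,7}:3  {2,6,7}:6  {3,5,7}:1  {4,6,7}:3  {5,6,7}:3
  |U|=4: {1,2,4,6}:12  {1,2,5,7}:12  {1,2,6,7}:24  {1,3,5,7}:4  {1,4,6,7}:12  {1,5,6,7}:12  {2,3,5,7}:4  {2,4,6,7}:12  {2,5,6,7}:12  {3,5,6,7}:4  {4,5,6,7}:6
  |U|=5: {1,2,3,5,7}:20  {1,2,4,6,7}:60  {1,2,5,6,7}:60  {1,3,5,6,7}:20  {1,4,5,6,7}:30  {2,3,5,6,7}:20  {2,4,5,6,7}:30  {3,4,5,6,7}:10
  |U|=6: {0,3,4,5,6,7}:10  {1,2,3,5,6,7}:120  {1,2,4,5,6,7}:180  {1,3,4,5,6,7}:60  {2,3,4,5,6,7}:60
  start at 0(k): 420
  start at 1(l): 70
  start at 2(j): 70
sum over floor = 560

560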